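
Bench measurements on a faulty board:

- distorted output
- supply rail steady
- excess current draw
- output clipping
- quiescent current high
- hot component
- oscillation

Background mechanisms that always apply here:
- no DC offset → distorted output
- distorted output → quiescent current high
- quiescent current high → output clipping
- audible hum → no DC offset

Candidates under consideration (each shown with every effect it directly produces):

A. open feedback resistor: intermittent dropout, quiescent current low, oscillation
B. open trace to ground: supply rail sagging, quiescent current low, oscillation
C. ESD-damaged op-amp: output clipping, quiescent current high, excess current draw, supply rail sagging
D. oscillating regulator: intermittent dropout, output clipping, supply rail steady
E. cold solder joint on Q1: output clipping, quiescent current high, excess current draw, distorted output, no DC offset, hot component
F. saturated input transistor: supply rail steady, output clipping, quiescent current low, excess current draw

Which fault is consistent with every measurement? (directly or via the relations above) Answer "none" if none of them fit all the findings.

none

Per-candidate check:
(A) open feedback resistor — fails on distorted output, supply rail steady, excess current draw, output clipping, quiescent current high, hot component (predicts quiescent current low, not quiescent current high)
(B) open trace to ground — distorted output ✗; supply rail steady ✗; excess current draw ✗; output clipping ✗; quiescent current high ✗; hot component ✗; oscillation ✓
(C) ESD-damaged op-amp — distorted output ✗; supply rail steady ✗; excess current draw ✓; output clipping ✓; quiescent current high ✓; hot component ✗; oscillation ✗
(D) oscillating regulator — distorted output ✗; supply rail steady ✓; excess current draw ✗; output clipping ✓; quiescent current high ✗; hot component ✗; oscillation ✗
(E) cold solder joint on Q1 — distorted output ✓; supply rail steady ✗; excess current draw ✓; output clipping ✓; quiescent current high ✓; hot component ✓; oscillation ✗
(F) saturated input transistor — distorted output ✗; supply rail steady ✓; excess current draw ✓; output clipping ✓; quiescent current high ✗; hot component ✗; oscillation ✗
No candidate is consistent with all observations.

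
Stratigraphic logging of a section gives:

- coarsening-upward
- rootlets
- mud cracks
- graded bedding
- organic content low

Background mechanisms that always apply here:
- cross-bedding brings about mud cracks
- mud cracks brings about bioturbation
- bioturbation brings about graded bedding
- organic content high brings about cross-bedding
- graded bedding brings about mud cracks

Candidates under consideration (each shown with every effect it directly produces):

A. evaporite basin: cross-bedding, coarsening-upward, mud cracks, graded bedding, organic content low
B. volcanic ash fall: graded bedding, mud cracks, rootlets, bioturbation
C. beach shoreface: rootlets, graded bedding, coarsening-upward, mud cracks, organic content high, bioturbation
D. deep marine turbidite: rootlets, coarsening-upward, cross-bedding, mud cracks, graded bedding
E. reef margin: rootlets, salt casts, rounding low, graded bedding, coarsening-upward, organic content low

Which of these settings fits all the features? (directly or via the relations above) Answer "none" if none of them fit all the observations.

Testing each hypothesis:
(A) evaporite basin — does not account for rootlets
(B) volcanic ash fall — does not account for coarsening-upward, organic content low
(C) beach shoreface — fails on organic content low (predicts organic content high, not organic content low)
(D) deep marine turbidite — does not account for organic content low
(E) reef margin — coarsening-upward yes; rootlets yes; mud cracks yes (through graded bedding → mud cracks); graded bedding yes; organic content low yes
(E) alone accounts for all the evidence.

E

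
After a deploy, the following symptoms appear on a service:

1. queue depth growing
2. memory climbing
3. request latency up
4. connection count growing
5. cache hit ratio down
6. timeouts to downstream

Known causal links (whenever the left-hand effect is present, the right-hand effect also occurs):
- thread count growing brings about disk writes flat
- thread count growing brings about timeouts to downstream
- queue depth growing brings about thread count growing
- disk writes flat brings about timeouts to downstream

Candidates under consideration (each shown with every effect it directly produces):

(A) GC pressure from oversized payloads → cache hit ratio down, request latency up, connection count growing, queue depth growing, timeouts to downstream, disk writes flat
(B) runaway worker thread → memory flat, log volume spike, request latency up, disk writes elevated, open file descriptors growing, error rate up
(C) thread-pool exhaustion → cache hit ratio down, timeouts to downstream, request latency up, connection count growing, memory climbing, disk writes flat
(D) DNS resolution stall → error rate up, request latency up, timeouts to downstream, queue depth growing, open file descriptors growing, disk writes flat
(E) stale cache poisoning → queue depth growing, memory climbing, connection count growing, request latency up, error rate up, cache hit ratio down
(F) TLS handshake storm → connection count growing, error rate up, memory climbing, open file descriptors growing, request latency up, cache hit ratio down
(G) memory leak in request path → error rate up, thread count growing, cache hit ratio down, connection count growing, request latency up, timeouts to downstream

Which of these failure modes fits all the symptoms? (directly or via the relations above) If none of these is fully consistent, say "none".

E

Checking each candidate against the observations:
(A) GC pressure from oversized payloads — does not account for memory climbing
(B) runaway worker thread — queue depth growing NO; memory climbing NO; request latency up yes; connection count growing NO; cache hit ratio down NO; timeouts to downstream NO
(C) thread-pool exhaustion — does not account for queue depth growing
(D) DNS resolution stall — does not account for memory climbing, connection count growing, cache hit ratio down
(E) stale cache poisoning — accounts for every observation (timeouts to downstream by queue depth growing → thread count growing → timeouts to downstream)
(F) TLS handshake storm — does not account for queue depth growing, timeouts to downstream
(G) memory leak in request path — queue depth growing NO; memory climbing NO; request latency up yes; connection count growing yes; cache hit ratio down yes; timeouts to downstream yes
(E) is the only candidate with no mismatches.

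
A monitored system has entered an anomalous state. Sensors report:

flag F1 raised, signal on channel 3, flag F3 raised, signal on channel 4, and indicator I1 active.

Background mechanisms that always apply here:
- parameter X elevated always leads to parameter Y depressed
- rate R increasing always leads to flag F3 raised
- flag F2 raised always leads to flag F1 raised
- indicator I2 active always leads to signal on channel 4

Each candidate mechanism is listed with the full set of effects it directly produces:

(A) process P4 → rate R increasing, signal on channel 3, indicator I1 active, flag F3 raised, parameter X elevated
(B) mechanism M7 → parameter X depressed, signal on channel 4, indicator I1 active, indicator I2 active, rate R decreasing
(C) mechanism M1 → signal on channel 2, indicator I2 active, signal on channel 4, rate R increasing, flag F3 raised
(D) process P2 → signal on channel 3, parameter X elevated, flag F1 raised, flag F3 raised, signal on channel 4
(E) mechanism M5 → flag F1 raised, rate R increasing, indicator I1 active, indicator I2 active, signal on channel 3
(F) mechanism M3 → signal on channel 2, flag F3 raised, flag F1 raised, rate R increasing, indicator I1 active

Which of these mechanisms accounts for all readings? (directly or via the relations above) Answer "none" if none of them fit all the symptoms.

For each candidate, compare predicted effects to what was observed:
(A) process P4 — flag F1 raised ✗; signal on channel 3 ✓; flag F3 raised ✓; signal on channel 4 ✗; indicator I1 active ✓
(B) mechanism M7 — does not account for flag F1 raised, signal on channel 3, flag F3 raised
(C) mechanism M1 — flag F1 raised ✗; signal on channel 3 ✗; flag F3 raised ✓; signal on channel 4 ✓; indicator I1 active ✗
(D) process P2 — does not account for indicator I1 active
(E) mechanism M5 — accounts for every observation (flag F3 raised through rate R increasing → flag F3 raised)
(F) mechanism M3 — flag F1 raised ✓; signal on channel 3 ✗; flag F3 raised ✓; signal on channel 4 ✗; indicator I1 active ✓
(E) is the only candidate with no mismatches.

E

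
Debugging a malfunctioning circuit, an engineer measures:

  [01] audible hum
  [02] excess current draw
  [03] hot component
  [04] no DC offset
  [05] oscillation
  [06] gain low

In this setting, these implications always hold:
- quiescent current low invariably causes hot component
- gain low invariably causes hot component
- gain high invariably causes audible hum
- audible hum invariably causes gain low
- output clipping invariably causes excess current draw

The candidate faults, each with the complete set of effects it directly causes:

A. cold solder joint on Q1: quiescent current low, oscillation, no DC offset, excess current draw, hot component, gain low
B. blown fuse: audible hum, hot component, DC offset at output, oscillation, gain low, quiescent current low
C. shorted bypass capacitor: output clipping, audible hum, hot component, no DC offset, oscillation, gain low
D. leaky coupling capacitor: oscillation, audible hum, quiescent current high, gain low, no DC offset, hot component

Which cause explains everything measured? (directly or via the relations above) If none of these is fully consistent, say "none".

For each candidate, compare predicted effects to what was observed:
(A) cold solder joint on Q1 — audible hum ✗; excess current draw ✓; hot component ✓; no DC offset ✓; oscillation ✓; gain low ✓
(B) blown fuse — fails on excess current draw, no DC offset (predicts DC offset at output, not no DC offset)
(C) shorted bypass capacitor — accounts for every observation (excess current draw by output clipping → excess current draw)
(D) leaky coupling capacitor — does not account for excess current draw
Only (C) is consistent with every observation.

C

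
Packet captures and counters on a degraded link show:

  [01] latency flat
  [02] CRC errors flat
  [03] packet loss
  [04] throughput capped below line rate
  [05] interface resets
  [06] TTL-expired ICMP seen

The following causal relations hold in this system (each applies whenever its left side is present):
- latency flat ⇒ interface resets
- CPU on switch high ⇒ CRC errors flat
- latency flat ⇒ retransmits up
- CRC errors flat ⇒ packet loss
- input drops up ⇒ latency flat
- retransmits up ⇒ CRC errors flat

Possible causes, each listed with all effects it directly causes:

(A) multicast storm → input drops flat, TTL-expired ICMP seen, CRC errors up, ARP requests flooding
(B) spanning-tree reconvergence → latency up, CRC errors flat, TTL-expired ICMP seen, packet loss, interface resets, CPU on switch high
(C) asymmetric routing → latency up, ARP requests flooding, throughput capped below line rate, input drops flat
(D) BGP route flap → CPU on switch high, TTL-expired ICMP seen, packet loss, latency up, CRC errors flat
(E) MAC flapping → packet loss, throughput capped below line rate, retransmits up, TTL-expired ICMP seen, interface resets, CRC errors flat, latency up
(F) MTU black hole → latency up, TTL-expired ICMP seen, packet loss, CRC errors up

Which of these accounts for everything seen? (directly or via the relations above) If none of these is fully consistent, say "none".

For each candidate, compare predicted effects to what was observed:
(A) multicast storm — latency flat NO; CRC errors flat NO; packet loss NO; throughput capped below line rate NO; interface resets NO; TTL-expired ICMP seen yes
(B) spanning-tree reconvergence — latency flat NO; CRC errors flat yes; packet loss yes; throughput capped below line rate NO; interface resets yes; TTL-expired ICMP seen yes
(C) asymmetric routing — latency flat NO; CRC errors flat NO; packet loss NO; throughput capped below line rate yes; interface resets NO; TTL-expired ICMP seen NO
(D) BGP route flap — latency flat NO; CRC errors flat yes; packet loss yes; throughput capped below line rate NO; interface resets NO; TTL-expired ICMP seen yes
(E) MAC flapping — fails on latency flat (predicts latency up, not latency flat)
(F) MTU black hole — fails on latency flat, CRC errors flat, throughput capped below line rate, interface resets (predicts latency up, not latency flat; predicts CRC errors up, not CRC errors flat)
None of the listed candidates fits everything.

none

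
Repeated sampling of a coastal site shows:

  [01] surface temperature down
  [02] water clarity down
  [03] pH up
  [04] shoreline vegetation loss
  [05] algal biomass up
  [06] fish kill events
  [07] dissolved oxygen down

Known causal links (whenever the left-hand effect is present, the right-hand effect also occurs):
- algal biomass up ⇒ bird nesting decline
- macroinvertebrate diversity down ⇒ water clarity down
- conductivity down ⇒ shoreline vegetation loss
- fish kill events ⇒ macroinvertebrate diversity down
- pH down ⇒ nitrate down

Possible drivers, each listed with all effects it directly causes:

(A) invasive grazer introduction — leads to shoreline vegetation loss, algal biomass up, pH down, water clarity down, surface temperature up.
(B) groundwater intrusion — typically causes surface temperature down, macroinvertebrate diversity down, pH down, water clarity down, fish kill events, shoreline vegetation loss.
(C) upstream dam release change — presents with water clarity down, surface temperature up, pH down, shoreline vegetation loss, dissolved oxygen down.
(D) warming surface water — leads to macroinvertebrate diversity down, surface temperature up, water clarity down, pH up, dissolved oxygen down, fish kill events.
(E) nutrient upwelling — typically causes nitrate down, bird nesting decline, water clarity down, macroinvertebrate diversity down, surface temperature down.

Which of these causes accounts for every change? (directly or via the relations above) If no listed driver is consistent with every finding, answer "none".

none

For each candidate, compare predicted effects to what was observed:
(A) invasive grazer introduction — fails on surface temperature down, pH up, fish kill events, dissolved oxygen down (predicts surface temperature up, not surface temperature down; predicts pH down, not pH up)
(B) groundwater intrusion — surface temperature down ✓; water clarity down ✓; pH up ✗; shoreline vegetation loss ✓; algal biomass up ✗; fish kill events ✓; dissolved oxygen down ✗
(C) upstream dam release change — surface temperature down ✗; water clarity down ✓; pH up ✗; shoreline vegetation loss ✓; algal biomass up ✗; fish kill events ✗; dissolved oxygen down ✓
(D) warming surface water — fails on surface temperature down, shoreline vegetation loss, algal biomass up (predicts surface temperature up, not surface temperature down)
(E) nutrient upwelling — surface temperature down ✓; water clarity down ✓; pH up ✗; shoreline vegetation loss ✗; algal biomass up ✗; fish kill events ✗; dissolved oxygen down ✗
Every candidate fails on at least one observation.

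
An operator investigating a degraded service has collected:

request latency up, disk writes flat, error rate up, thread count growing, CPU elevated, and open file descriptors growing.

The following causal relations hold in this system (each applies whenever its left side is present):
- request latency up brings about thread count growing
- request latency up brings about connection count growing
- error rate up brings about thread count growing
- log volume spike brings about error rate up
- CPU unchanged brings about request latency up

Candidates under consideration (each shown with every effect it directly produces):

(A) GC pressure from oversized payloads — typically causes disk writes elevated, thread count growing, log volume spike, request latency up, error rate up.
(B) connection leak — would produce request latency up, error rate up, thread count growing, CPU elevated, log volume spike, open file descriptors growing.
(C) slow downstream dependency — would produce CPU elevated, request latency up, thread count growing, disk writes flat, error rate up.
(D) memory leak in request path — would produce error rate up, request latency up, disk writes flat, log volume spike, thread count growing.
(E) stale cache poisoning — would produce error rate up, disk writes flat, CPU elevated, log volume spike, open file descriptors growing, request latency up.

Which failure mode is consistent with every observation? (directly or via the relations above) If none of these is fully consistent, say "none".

Per-candidate check:
(A) GC pressure from oversized payloads — fails on disk writes flat, CPU elevated, open file descriptors growing (predicts disk writes elevated, not disk writes flat)
(B) connection leak — request latency up ✓; disk writes flat ✗; error rate up ✓; thread count growing ✓; CPU elevated ✓; open file descriptors growing ✓
(C) slow downstream dependency — does not account for open file descriptors growing
(D) memory leak in request path — request latency up ✓; disk writes flat ✓; error rate up ✓; thread count growing ✓; CPU elevated ✗; open file descriptors growing ✗
(E) stale cache poisoning — accounts for every observation (thread count growing via error rate up → thread count growing)
Only (E) is consistent with every observation.

E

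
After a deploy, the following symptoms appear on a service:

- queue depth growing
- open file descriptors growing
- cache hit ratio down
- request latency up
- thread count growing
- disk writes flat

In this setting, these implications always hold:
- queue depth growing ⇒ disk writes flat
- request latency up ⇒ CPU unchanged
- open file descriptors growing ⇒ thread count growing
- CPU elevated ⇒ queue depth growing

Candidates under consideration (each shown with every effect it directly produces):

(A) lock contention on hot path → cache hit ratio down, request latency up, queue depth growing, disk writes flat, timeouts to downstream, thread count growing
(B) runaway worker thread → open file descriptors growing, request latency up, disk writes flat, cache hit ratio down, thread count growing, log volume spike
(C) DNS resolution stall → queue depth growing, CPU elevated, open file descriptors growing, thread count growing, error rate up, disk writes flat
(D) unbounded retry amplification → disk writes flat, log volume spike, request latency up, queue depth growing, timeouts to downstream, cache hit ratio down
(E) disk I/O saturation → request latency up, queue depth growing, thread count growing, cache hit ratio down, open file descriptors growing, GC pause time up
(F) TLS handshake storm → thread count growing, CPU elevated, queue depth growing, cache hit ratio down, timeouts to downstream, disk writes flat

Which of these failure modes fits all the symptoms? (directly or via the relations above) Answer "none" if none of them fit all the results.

E

Checking each candidate against the observations:
(A) lock contention on hot path — queue depth growing +; open file descriptors growing -; cache hit ratio down +; request latency up +; thread count growing +; disk writes flat +
(B) runaway worker thread — queue depth growing -; open file descriptors growing +; cache hit ratio down +; request latency up +; thread count growing +; disk writes flat +
(C) DNS resolution stall — queue depth growing +; open file descriptors growing +; cache hit ratio down -; request latency up -; thread count growing +; disk writes flat +
(D) unbounded retry amplification — does not account for open file descriptors growing, thread count growing
(E) disk I/O saturation — accounts for every observation (disk writes flat via queue depth growing → disk writes flat)
(F) TLS handshake storm — does not account for open file descriptors growing, request latency up
(E) is the only candidate with no mismatches.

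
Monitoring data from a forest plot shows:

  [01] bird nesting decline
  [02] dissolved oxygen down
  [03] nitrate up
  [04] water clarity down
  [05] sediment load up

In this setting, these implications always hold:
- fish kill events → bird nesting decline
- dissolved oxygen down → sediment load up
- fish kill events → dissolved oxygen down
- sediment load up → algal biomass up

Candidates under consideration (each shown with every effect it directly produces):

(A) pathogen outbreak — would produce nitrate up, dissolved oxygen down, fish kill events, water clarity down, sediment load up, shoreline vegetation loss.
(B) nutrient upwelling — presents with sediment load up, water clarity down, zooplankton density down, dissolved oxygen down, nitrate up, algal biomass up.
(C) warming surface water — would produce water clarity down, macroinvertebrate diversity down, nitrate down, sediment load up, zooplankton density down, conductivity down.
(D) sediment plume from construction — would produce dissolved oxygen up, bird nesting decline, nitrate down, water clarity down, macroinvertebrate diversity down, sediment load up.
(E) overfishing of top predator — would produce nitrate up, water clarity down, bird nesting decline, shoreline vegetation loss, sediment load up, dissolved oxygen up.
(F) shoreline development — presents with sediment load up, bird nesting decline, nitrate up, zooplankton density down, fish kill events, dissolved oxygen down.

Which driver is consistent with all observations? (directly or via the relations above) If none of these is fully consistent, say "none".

Per-candidate check:
(A) pathogen outbreak — accounts for every observation (bird nesting decline through fish kill events → bird nesting decline)
(B) nutrient upwelling — bird nesting decline ✗; dissolved oxygen down ✓; nitrate up ✓; water clarity down ✓; sediment load up ✓
(C) warming surface water — bird nesting decline ✗; dissolved oxygen down ✗; nitrate up ✗; water clarity down ✓; sediment load up ✓
(D) sediment plume from construction — fails on dissolved oxygen down, nitrate up (predicts dissolved oxygen up, not dissolved oxygen down; predicts nitrate down, not nitrate up)
(E) overfishing of top predator — bird nesting decline ✓; dissolved oxygen down ✗; nitrate up ✓; water clarity down ✓; sediment load up ✓
(F) shoreline development — bird nesting decline ✓; dissolved oxygen down ✓; nitrate up ✓; water clarity down ✗; sediment load up ✓
(A) alone accounts for all the evidence.

A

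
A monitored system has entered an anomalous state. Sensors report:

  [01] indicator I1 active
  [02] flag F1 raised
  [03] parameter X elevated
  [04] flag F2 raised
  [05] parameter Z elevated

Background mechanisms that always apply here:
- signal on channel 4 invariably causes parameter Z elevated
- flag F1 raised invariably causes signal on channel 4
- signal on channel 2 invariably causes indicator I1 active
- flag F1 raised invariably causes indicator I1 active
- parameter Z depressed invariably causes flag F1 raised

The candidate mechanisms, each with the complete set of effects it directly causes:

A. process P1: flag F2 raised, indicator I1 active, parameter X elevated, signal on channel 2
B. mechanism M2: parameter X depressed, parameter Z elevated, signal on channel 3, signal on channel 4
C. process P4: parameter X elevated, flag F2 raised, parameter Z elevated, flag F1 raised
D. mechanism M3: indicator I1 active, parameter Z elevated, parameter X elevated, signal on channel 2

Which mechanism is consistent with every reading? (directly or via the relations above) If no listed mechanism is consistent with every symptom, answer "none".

C

Per-candidate check:
(A) process P1 — does not account for flag F1 raised, parameter Z elevated
(B) mechanism M2 — indicator I1 active NO; flag F1 raised NO; parameter X elevated NO; flag F2 raised NO; parameter Z elevated yes
(C) process P4 — indicator I1 active yes (through flag F1 raised → indicator I1 active); flag F1 raised yes; parameter X elevated yes; flag F2 raised yes; parameter Z elevated yes
(D) mechanism M3 — does not account for flag F1 raised, flag F2 raised
(C) is the only candidate with no mismatches.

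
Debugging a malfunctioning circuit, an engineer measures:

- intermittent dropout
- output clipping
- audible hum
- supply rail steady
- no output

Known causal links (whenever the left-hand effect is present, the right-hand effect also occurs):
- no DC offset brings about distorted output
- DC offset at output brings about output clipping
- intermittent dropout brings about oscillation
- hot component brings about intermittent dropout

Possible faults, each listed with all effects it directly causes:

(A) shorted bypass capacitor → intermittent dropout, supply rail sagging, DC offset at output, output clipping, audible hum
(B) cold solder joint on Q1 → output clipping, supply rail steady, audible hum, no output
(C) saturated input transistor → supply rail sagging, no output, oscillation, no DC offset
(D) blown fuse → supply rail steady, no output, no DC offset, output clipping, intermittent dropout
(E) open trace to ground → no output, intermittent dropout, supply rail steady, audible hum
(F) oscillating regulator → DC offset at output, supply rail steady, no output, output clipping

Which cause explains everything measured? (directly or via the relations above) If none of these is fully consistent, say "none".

For each candidate, compare predicted effects to what was observed:
(A) shorted bypass capacitor — intermittent dropout ✓; output clipping ✓; audible hum ✓; supply rail steady ✗; no output ✗
(B) cold solder joint on Q1 — intermittent dropout ✗; output clipping ✓; audible hum ✓; supply rail steady ✓; no output ✓
(C) saturated input transistor — intermittent dropout ✗; output clipping ✗; audible hum ✗; supply rail steady ✗; no output ✓
(D) blown fuse — does not account for audible hum
(E) open trace to ground — intermittent dropout ✓; output clipping ✗; audible hum ✓; supply rail steady ✓; no output ✓
(F) oscillating regulator — does not account for intermittent dropout, audible hum
No candidate is consistent with all observations.

none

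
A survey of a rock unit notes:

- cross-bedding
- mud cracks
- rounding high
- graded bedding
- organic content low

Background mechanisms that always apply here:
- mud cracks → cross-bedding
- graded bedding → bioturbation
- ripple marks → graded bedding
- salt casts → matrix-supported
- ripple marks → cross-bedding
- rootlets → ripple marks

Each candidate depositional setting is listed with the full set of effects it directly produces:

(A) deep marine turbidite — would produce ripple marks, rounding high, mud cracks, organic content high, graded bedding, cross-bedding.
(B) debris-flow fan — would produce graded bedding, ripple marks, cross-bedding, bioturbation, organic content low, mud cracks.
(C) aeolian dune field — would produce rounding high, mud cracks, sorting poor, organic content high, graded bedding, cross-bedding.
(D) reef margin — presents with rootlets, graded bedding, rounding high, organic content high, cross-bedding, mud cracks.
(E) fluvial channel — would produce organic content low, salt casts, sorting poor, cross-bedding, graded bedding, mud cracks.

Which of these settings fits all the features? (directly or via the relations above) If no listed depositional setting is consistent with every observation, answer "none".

Per-candidate check:
(A) deep marine turbidite — fails on organic content low (predicts organic content high, not organic content low)
(B) debris-flow fan — cross-bedding +; mud cracks +; rounding high -; graded bedding +; organic content low +
(C) aeolian dune field — cross-bedding +; mud cracks +; rounding high +; graded bedding +; organic content low -
(D) reef margin — cross-bedding +; mud cracks +; rounding high +; graded bedding +; organic content low -
(E) fluvial channel — does not account for rounding high
No candidate is consistent with all observations.

none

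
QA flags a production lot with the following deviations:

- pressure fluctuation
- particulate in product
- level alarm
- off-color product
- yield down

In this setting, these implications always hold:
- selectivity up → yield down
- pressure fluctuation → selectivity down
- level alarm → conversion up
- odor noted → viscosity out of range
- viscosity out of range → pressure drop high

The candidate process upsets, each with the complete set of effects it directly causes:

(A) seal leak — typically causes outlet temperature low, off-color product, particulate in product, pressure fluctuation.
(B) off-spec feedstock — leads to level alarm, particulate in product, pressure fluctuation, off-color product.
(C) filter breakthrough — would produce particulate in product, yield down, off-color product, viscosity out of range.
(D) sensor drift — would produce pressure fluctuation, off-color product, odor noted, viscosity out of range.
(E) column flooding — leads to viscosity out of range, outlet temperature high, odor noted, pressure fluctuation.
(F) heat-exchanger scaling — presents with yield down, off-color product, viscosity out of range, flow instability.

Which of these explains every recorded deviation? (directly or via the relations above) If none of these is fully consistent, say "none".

none

Per-candidate check:
(A) seal leak — does not account for level alarm, yield down
(B) off-spec feedstock — does not account for yield down
(C) filter breakthrough — does not account for pressure fluctuation, level alarm
(D) sensor drift — pressure fluctuation +; particulate in product -; level alarm -; off-color product +; yield down -
(E) column flooding — pressure fluctuation +; particulate in product -; level alarm -; off-color product -; yield down -
(F) heat-exchanger scaling — does not account for pressure fluctuation, particulate in product, level alarm
No candidate is consistent with all observations.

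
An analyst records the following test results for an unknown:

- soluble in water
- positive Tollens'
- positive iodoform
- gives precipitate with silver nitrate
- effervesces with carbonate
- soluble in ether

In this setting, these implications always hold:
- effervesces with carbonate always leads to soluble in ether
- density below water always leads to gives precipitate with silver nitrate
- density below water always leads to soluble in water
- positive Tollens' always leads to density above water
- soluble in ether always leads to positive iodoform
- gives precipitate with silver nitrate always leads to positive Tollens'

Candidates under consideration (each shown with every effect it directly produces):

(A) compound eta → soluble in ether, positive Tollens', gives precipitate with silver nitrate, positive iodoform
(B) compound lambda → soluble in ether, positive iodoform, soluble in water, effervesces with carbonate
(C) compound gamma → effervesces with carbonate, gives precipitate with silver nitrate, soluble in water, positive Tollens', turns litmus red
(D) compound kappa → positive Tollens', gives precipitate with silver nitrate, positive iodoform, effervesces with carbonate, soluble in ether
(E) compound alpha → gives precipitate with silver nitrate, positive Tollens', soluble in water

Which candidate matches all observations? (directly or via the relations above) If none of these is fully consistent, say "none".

Checking each candidate against the observations:
(A) compound eta — soluble in water -; positive Tollens' +; positive iodoform +; gives precipitate with silver nitrate +; effervesces with carbonate -; soluble in ether +
(B) compound lambda — does not account for positive Tollens', gives precipitate with silver nitrate
(C) compound gamma — accounts for every observation (positive iodoform through effervesces with carbonate → soluble in ether → positive iodoform)
(D) compound kappa — does not account for soluble in water
(E) compound alpha — does not account for positive iodoform, effervesces with carbonate, soluble in ether
(C) alone accounts for all the evidence.

C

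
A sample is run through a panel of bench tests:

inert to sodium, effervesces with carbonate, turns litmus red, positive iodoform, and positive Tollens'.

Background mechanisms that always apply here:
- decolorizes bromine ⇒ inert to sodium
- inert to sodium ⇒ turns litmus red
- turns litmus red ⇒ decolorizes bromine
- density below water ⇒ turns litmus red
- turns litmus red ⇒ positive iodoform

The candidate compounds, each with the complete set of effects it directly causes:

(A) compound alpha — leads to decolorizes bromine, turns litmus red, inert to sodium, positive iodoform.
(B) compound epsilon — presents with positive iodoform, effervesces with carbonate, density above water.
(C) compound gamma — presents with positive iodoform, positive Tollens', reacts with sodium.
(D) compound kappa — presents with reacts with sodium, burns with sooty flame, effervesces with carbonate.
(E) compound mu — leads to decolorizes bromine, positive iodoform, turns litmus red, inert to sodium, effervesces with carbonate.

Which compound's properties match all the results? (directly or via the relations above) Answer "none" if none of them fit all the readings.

Per-candidate check:
(A) compound alpha — inert to sodium +; effervesces with carbonate -; turns litmus red +; positive iodoform +; positive Tollens' -
(B) compound epsilon — inert to sodium -; effervesces with carbonate +; turns litmus red -; positive iodoform +; positive Tollens' -
(C) compound gamma — inert to sodium -; effervesces with carbonate -; turns litmus red -; positive iodoform +; positive Tollens' +
(D) compound kappa — inert to sodium -; effervesces with carbonate +; turns litmus red -; positive iodoform -; positive Tollens' -
(E) compound mu — inert to sodium +; effervesces with carbonate +; turns litmus red +; positive iodoform +; positive Tollens' -
No candidate is consistent with all observations.

none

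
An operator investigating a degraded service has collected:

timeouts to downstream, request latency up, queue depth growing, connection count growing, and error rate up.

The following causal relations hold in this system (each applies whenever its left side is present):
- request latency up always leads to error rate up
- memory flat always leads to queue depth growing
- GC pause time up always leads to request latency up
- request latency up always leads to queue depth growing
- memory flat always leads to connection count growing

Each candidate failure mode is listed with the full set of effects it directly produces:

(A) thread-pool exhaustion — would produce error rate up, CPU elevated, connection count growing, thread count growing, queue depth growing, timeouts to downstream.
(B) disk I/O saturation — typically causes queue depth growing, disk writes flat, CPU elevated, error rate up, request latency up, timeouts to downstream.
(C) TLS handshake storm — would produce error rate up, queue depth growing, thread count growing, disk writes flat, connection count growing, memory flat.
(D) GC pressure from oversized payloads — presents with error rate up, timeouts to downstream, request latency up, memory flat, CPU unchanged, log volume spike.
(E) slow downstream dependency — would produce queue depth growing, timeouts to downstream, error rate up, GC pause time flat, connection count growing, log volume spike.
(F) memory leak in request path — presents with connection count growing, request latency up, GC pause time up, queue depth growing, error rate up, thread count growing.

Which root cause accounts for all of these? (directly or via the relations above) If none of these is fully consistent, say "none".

D

Per-candidate check:
(A) thread-pool exhaustion — does not account for request latency up
(B) disk I/O saturation — does not account for connection count growing
(C) TLS handshake storm — does not account for timeouts to downstream, request latency up
(D) GC pressure from oversized payloads — timeouts to downstream match; request latency up match; queue depth growing match (through request latency up → queue depth growing); connection count growing match (through memory flat → connection count growing); error rate up match
(E) slow downstream dependency — does not account for request latency up
(F) memory leak in request path — does not account for timeouts to downstream
Only (D) is consistent with every observation.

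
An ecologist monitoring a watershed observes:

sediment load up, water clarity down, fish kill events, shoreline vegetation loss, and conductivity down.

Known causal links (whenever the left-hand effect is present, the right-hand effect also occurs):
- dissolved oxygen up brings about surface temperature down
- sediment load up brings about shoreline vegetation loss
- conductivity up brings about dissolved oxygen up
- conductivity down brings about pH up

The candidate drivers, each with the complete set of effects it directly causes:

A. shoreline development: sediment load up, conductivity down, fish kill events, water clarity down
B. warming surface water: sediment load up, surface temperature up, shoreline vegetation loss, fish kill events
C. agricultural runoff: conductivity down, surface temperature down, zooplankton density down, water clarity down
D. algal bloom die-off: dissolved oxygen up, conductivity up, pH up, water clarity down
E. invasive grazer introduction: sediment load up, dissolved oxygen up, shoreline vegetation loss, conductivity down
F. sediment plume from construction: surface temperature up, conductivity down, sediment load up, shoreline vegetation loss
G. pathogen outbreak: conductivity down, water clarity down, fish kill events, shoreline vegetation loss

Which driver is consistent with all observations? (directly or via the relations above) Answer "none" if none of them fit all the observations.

Checking each candidate against the observations:
(A) shoreline development — accounts for every observation (shoreline vegetation loss by sediment load up → shoreline vegetation loss)
(B) warming surface water — sediment load up yes; water clarity down NO; fish kill events yes; shoreline vegetation loss yes; conductivity down NO
(C) agricultural runoff — sediment load up NO; water clarity down yes; fish kill events NO; shoreline vegetation loss NO; conductivity down yes
(D) algal bloom die-off — fails on sediment load up, fish kill events, shoreline vegetation loss, conductivity down (predicts conductivity up, not conductivity down)
(E) invasive grazer introduction — sediment load up yes; water clarity down NO; fish kill events NO; shoreline vegetation loss yes; conductivity down yes
(F) sediment plume from construction — sediment load up yes; water clarity down NO; fish kill events NO; shoreline vegetation loss yes; conductivity down yes
(G) pathogen outbreak — does not account for sediment load up
(A) alone accounts for all the evidence.

A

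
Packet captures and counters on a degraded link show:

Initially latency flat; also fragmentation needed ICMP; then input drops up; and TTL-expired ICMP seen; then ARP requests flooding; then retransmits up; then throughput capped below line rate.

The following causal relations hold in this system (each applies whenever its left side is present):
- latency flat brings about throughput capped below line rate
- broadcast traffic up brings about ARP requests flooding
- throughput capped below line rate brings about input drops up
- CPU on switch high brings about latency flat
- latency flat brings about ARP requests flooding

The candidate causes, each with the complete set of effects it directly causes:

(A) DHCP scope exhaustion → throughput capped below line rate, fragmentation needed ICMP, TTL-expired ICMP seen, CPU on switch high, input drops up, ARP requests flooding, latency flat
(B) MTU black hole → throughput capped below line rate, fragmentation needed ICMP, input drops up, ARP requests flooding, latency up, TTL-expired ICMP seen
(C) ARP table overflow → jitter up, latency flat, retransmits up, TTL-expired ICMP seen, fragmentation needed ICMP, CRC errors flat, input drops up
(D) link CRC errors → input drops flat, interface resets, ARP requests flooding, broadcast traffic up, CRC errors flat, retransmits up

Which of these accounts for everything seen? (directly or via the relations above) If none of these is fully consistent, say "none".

C

For each candidate, compare predicted effects to what was observed:
(A) DHCP scope exhaustion — latency flat match; fragmentation needed ICMP match; input drops up match; TTL-expired ICMP seen match; ARP requests flooding match; retransmits up miss; throughput capped below line rate match
(B) MTU black hole — latency flat miss; fragmentation needed ICMP match; input drops up match; TTL-expired ICMP seen match; ARP requests flooding match; retransmits up miss; throughput capped below line rate match
(C) ARP table overflow — accounts for every observation (ARP requests flooding by latency flat → ARP requests flooding)
(D) link CRC errors — fails on latency flat, fragmentation needed ICMP, input drops up, TTL-expired ICMP seen, throughput capped below line rate (predicts input drops flat, not input drops up)
Only (C) is consistent with every observation.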